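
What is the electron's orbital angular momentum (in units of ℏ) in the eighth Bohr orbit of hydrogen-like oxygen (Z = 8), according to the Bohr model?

8

L_n = nℏ, so L/ℏ = n = 8.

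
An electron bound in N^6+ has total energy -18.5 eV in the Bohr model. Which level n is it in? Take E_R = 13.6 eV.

6

E_n = −E_R Z²/n² ⇒ n² = E_R Z²/(−E_n) = 13.6 × 7² / 18.5 ≈ 36.02
n = 6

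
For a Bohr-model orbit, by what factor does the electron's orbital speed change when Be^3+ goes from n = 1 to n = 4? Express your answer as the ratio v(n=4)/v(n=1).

1/4

v ∝ Z^1 · n^-1; with Z fixed, v ∝ n^-1.
v(n=4)/v(n=1) = (4/1)^-1 = 1/4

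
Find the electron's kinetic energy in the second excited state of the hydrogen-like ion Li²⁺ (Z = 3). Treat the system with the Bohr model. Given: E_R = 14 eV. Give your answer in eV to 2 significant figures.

14 eV

For a Coulomb orbit the virial theorem gives K = −E_n.
E_n = −E_R·Z²/n², so K = E_R·Z²/n² = 14 × 3²/3² = 14 eV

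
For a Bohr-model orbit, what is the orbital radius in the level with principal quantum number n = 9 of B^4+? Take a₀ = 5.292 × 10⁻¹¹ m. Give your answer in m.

8.573 × 10⁻¹⁰ m

r_n = n²a₀/Z = 9² × 5.292 × 10⁻¹¹ / 5
    = 81 × 5.292 × 10⁻¹¹ / 5 = 8.573 × 10⁻¹⁰ m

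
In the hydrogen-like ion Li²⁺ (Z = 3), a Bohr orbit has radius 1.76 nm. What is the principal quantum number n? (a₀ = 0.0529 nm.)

r_n = n²a₀/Z ⇒ n² = rZ/a₀ = 1.76 × 3 / 0.0529 ≈ 99.81
n = 10

10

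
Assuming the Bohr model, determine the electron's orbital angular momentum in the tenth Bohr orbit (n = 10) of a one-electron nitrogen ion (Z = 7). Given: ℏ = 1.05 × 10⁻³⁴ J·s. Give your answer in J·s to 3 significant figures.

1.05 × 10⁻³³ J·s

L_n = nℏ = 10 × 1.05 × 10⁻³⁴ = 1.05 × 10⁻³³ J·s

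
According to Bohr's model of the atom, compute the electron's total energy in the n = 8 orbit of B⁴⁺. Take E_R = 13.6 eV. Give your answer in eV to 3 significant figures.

-5.31 eV

E_n = −E_R·Z²/n² = −13.6 × 5²/8² = -5.31 eV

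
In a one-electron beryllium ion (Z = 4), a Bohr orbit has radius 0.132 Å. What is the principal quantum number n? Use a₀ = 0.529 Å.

1

r_n = n²a₀/Z ⇒ n² = rZ/a₀ = 0.132 × 4 / 0.529 ≈ 1.00
n = 1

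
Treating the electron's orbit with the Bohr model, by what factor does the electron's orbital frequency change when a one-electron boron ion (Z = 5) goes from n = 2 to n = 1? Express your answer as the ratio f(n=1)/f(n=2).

8

f ∝ Z^2 · n^-3; with Z fixed, f ∝ n^-3.
f(n=1)/f(n=2) = (1/2)^-3 = 8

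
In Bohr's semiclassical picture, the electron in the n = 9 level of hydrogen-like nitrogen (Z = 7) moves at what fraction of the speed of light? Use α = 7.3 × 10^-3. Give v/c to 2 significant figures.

v_n = Zαc/n, so v/c = Zα/n = 7 × 0.0073 / 9 = 0.0057

0.0057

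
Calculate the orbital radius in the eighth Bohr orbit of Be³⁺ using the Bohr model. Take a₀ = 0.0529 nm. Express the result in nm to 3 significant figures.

0.846 nm

r_n = n²a₀/Z = 8² × 0.0529 / 4
    = 64 × 0.0529 / 4 = 0.846 nm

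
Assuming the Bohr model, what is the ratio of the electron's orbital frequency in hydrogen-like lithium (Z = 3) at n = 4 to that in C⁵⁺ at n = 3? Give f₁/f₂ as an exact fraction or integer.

f ∝ Z^2 · n^-3
f₁/f₂ = (3/6)^2 · (4/3)^-3 = 27/256

27/256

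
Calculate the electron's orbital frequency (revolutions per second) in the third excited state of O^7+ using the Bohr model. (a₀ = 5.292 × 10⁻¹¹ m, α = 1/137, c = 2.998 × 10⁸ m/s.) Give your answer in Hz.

r = n²a₀/Z = 1.058 × 10⁻¹⁰ m, v = Zαc/n = 4.377 × 10⁶ m/s
f = v/(2πr) = 6.581 × 10¹⁵ Hz

6.581 × 10¹⁵ Hz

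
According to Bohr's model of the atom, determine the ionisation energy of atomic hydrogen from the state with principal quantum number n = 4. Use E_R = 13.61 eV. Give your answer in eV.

E_n = −E_R·Z²/n² = −13.61 × 1²/4² eV = -0.8506 eV
Ionisation energy = −E_n = 0.8506 eV

0.8506 eV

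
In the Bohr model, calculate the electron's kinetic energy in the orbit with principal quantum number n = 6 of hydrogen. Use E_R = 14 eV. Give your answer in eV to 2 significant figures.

For a Coulomb orbit the virial theorem gives K = −E_n.
E_n = −E_R·Z²/n², so K = E_R·Z²/n² = 14 × 1²/6² = 0.39 eV

0.39 eV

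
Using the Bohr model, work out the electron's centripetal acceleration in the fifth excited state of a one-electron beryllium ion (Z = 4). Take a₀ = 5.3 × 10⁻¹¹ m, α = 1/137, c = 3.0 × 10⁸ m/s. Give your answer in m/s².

r = n²a₀/Z = 4.8 × 10⁻¹⁰ m, v = Zαc/n = 1.5 × 10⁶ m/s
a = v²/r = (1.5 × 10⁶)² / 4.8 × 10⁻¹⁰ = 4.5 × 10²¹ m/s²

4.5 × 10²¹ m/s²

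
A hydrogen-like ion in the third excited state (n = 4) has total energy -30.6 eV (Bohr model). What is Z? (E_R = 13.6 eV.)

E_n = −E_R Z²/n² ⇒ Z² = −E_n n²/E_R = 30.6 × 4² / 13.6 ≈ 36.00
Z = 6

6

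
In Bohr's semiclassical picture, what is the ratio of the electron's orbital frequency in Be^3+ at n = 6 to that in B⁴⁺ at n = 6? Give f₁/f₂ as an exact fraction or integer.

f ∝ Z^2 · n^-3
f₁/f₂ = (4/5)^2 · (6/6)^-3 = 16/25

16/25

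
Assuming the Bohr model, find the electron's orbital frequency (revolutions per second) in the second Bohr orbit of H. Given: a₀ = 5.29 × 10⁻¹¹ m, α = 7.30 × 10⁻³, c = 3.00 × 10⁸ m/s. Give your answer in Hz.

8.24 × 10¹⁴ Hz

r = n²a₀/Z = 2.12 × 10⁻¹⁰ m, v = Zαc/n = 1.09 × 10⁶ m/s
f = v/(2πr) = 8.24 × 10¹⁴ Hz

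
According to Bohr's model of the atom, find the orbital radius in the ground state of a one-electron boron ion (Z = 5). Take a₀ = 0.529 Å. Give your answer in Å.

0.106 Å

r_n = n²a₀/Z = 1² × 0.529 / 5
    = 1 × 0.529 / 5 = 0.106 Å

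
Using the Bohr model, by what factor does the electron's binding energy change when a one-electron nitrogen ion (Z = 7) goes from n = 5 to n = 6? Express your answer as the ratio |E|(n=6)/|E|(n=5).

|E| ∝ Z^2 · n^-2; with Z fixed, |E| ∝ n^-2.
|E|(n=6)/|E|(n=5) = (6/5)^-2 = 25/36

25/36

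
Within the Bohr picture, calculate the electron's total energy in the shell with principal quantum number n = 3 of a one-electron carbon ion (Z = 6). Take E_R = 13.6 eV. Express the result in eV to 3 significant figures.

E_n = −E_R·Z²/n² = −13.6 × 6²/3² = -54.4 eV

-54.4 eV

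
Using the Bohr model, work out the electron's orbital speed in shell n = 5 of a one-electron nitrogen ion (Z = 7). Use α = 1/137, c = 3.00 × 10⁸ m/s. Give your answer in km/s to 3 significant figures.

3070 km/s

v_n = Zαc/n = 7 × 0.00730 × 3.00 × 10⁸ / 5
    = 3070 km/s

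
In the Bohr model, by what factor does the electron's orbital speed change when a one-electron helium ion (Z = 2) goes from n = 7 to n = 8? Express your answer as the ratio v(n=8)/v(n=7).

v ∝ Z^1 · n^-1; with Z fixed, v ∝ n^-1.
v(n=8)/v(n=7) = (8/7)^-1 = 7/8

7/8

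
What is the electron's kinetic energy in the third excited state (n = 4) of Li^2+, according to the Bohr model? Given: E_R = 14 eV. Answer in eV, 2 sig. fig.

7.9 eV

For a Coulomb orbit the virial theorem gives K = −E_n.
E_n = −E_R·Z²/n², so K = E_R·Z²/n² = 14 × 3²/4² = 7.9 eV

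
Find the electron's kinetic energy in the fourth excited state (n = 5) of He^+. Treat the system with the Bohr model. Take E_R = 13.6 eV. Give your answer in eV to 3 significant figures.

For a Coulomb orbit the virial theorem gives K = −E_n.
E_n = −E_R·Z²/n², so K = E_R·Z²/n² = 13.6 × 2²/5² = 2.18 eV

2.18 eV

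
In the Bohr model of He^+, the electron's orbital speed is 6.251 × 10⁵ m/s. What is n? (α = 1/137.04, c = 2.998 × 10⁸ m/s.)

7

v_n = Zαc/n ⇒ n = Zαc/v = 2 × 0.007297 × 2.998 × 10⁸ / 6.251 × 10⁵ ≈ 7.00
n = 7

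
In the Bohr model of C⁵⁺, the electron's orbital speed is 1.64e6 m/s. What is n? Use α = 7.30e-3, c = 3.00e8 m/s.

v_n = Zαc/n ⇒ n = Zαc/v = 6 × 0.00730 × 3.00e8 / 1.64e6 ≈ 8.01
n = 8

8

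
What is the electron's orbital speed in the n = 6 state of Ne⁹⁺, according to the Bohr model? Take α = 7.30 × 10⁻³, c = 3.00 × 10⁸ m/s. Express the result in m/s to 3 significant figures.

v_n = Zαc/n = 10 × 0.00730 × 3.00 × 10⁸ / 6
    = 3.65 × 10⁶ m/s

3.65 × 10⁶ m/s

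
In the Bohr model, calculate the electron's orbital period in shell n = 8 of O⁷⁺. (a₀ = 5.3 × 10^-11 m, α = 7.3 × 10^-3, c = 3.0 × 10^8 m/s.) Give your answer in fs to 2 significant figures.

r = n²a₀/Z = 8²·5.3 × 10^-11/8 = 4.2 × 10^-10 m
v = Zαc/n = 8·0.0073·3.0 × 10^8/8 = 2.2 × 10^6 m/s
T = 2πr/v = 1.2 × 10^-15 s = 1.2 fs

1.2 fs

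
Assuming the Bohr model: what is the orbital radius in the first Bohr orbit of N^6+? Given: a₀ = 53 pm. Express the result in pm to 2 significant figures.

7.6 pm

r_n = n²a₀/Z = 1² × 53 / 7
    = 1 × 53 / 7 = 7.6 pm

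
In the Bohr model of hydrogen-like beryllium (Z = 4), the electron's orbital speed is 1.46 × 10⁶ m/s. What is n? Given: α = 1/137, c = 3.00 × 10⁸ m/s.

v_n = Zαc/n ⇒ n = Zαc/v = 4 × 0.00730 × 3.00 × 10⁸ / 1.46 × 10⁶ ≈ 6.00
n = 6

6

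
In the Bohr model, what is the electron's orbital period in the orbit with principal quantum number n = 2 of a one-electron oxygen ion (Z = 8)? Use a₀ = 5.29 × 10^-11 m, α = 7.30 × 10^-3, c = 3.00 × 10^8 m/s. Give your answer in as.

r = n²a₀/Z = 2²·5.29 × 10^-11/8 = 2.65 × 10^-11 m
v = Zαc/n = 8·0.00730·3.00 × 10^8/2 = 8.76 × 10^6 m/s
T = 2πr/v = 1.90 × 10^-17 s = 19.0 as

19.0 as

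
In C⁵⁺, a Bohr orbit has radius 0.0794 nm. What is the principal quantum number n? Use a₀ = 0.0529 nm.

3

r_n = n²a₀/Z ⇒ n² = rZ/a₀ = 0.0794 × 6 / 0.0529 ≈ 9.01
n = 3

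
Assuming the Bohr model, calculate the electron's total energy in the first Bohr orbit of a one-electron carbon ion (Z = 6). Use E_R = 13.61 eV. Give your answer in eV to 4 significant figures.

-490.0 eV

E_n = −E_R·Z²/n² = −13.61 × 6²/1² = -490.0 eV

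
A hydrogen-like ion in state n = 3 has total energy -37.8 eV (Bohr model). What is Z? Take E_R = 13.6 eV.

5

E_n = −E_R Z²/n² ⇒ Z² = −E_n n²/E_R = 37.8 × 3² / 13.6 ≈ 25.01
Z = 5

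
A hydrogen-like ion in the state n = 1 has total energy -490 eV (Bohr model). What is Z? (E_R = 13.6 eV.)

E_n = −E_R Z²/n² ⇒ Z² = −E_n n²/E_R = 490 × 1² / 13.6 ≈ 36.03
Z = 6

6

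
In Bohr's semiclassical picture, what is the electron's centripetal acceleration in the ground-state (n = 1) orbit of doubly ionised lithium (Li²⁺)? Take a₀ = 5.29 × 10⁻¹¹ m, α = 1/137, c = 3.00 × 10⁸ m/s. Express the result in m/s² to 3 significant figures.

r = n²a₀/Z = 1.76 × 10⁻¹¹ m, v = Zαc/n = 6.57 × 10⁶ m/s
a = v²/r = (6.57 × 10⁶)² / 1.76 × 10⁻¹¹ = 2.45 × 10²⁴ m/s²

2.45 × 10²⁴ m/s²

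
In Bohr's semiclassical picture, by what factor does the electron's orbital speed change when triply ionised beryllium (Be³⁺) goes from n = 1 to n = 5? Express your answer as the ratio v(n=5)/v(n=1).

1/5

v ∝ Z^1 · n^-1; with Z fixed, v ∝ n^-1.
v(n=5)/v(n=1) = (5/1)^-1 = 1/5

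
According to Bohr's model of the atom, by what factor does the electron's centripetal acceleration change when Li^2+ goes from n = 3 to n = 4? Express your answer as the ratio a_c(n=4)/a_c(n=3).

81/256

a_c ∝ Z^3 · n^-4; with Z fixed, a_c ∝ n^-4.
a_c(n=4)/a_c(n=3) = (4/3)^-4 = 81/256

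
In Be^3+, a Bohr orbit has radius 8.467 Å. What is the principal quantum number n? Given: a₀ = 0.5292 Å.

r_n = n²a₀/Z ⇒ n² = rZ/a₀ = 8.467 × 4 / 0.5292 ≈ 64.00
n = 8

8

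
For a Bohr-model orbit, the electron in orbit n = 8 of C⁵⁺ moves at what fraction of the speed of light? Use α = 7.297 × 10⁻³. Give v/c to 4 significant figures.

v_n = Zαc/n, so v/c = Zα/n = 6 × 0.007297 / 8 = 0.005473

0.005473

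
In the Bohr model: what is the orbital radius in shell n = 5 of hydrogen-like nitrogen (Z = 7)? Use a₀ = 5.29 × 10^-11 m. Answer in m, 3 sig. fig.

1.89 × 10^-10 m

r_n = n²a₀/Z = 5² × 5.29 × 10^-11 / 7
    = 25 × 5.29 × 10^-11 / 7 = 1.89 × 10^-10 m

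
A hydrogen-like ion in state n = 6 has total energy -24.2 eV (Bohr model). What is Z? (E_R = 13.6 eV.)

E_n = −E_R Z²/n² ⇒ Z² = −E_n n²/E_R = 24.2 × 6² / 13.6 ≈ 64.06
Z = 8

8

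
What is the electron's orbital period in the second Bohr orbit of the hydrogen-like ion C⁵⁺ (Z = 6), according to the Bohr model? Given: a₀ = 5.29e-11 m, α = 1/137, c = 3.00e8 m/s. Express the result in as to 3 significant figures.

33.7 as

r = n²a₀/Z = 2²·5.29e-11/6 = 3.53e-11 m
v = Zαc/n = 6·0.00730·3.00e8/2 = 6.57e6 m/s
T = 2πr/v = 3.37e-17 s = 33.7 as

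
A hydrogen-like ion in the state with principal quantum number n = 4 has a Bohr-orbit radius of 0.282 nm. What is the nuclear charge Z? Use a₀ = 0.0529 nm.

3

r_n = n²a₀/Z ⇒ Z = n²a₀/r = 4² × 0.0529 / 0.282 ≈ 3.00
Z = 3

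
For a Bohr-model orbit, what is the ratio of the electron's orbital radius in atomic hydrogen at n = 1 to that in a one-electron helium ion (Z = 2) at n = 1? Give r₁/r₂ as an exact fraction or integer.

r ∝ Z^-1 · n^2
r₁/r₂ = (1/2)^-1 · (1/1)^2 = 2

2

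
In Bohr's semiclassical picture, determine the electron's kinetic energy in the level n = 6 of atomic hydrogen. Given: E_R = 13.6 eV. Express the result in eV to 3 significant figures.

For a Coulomb orbit the virial theorem gives K = −E_n.
E_n = −E_R·Z²/n², so K = E_R·Z²/n² = 13.6 × 1²/6² = 0.378 eV

0.378 eV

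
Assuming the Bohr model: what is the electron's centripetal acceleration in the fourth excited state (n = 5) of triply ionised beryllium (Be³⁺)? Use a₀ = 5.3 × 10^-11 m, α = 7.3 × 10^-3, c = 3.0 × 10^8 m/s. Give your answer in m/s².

r = n²a₀/Z = 3.3 × 10^-10 m, v = Zαc/n = 1.8 × 10^6 m/s
a = v²/r = (1.8 × 10^6)² / 3.3 × 10^-10 = 9.3 × 10^21 m/s²

9.3 × 10^21 m/s²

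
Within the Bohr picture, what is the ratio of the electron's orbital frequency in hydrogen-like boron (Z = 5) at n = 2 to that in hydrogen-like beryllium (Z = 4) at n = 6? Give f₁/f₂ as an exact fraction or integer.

f ∝ Z^2 · n^-3
f₁/f₂ = (5/4)^2 · (2/6)^-3 = 675/16

675/16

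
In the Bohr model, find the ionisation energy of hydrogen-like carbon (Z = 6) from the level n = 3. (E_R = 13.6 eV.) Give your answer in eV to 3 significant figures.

54.4 eV

E_n = −E_R·Z²/n² = −13.6 × 6²/3² eV = -54.4 eV
Ionisation energy = −E_n = 54.4 eV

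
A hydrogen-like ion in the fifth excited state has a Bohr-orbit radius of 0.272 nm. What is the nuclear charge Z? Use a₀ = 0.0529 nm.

r_n = n²a₀/Z ⇒ Z = n²a₀/r = 6² × 0.0529 / 0.272 ≈ 7.00
Z = 7

7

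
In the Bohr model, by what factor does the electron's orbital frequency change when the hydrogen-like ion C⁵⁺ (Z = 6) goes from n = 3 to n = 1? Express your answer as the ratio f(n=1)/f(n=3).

f ∝ Z^2 · n^-3; with Z fixed, f ∝ n^-3.
f(n=1)/f(n=3) = (1/3)^-3 = 27

27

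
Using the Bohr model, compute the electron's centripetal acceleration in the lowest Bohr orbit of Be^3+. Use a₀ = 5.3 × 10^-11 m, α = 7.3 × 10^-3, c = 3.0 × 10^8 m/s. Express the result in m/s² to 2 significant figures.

r = n²a₀/Z = 1.3 × 10^-11 m, v = Zαc/n = 8.8 × 10^6 m/s
a = v²/r = (8.8 × 10^6)² / 1.3 × 10^-11 = 5.8 × 10^24 m/s²

5.8 × 10^24 m/s²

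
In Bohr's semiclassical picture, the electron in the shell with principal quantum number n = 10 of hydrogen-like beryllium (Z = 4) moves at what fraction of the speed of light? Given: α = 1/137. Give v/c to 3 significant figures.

v_n = Zαc/n, so v/c = Zα/n = 4 × 0.00730 / 10 = 0.00292

0.00292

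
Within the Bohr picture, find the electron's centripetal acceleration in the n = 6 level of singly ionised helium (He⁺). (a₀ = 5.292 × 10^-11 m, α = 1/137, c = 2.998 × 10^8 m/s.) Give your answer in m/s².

5.586 × 10^20 m/s²

r = n²a₀/Z = 9.526 × 10^-10 m, v = Zαc/n = 7.294 × 10^5 m/s
a = v²/r = (7.294 × 10^5)² / 9.526 × 10^-10 = 5.586 × 10^20 m/s²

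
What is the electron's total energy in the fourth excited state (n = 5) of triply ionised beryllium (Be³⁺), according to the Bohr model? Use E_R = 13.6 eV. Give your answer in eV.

E_n = −E_R·Z²/n² = −13.6 × 4²/5² = -8.70 eV

-8.70 eV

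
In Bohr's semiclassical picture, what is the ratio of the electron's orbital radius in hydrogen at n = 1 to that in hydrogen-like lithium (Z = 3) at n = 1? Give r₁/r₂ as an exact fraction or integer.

r ∝ Z^-1 · n^2
r₁/r₂ = (1/3)^-1 · (1/1)^2 = 3

3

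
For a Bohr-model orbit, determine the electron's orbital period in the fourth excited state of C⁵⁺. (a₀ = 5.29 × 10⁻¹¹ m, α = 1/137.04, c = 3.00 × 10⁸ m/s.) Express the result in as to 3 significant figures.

r = n²a₀/Z = 5²·5.29 × 10⁻¹¹/6 = 2.20 × 10⁻¹⁰ m
v = Zαc/n = 6·0.00730·3.00 × 10⁸/5 = 2.63 × 10⁶ m/s
T = 2πr/v = 5.27 × 10⁻¹⁶ s = 527 as

527 as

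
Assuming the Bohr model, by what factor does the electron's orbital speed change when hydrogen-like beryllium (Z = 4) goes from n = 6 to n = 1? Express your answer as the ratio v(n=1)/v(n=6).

v ∝ Z^1 · n^-1; with Z fixed, v ∝ n^-1.
v(n=1)/v(n=6) = (1/6)^-1 = 6

6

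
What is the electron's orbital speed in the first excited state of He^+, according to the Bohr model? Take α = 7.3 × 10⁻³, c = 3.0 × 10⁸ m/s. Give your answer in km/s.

v_n = Zαc/n = 2 × 0.0073 × 3.0 × 10⁸ / 2
    = 2200 km/s

2200 km/s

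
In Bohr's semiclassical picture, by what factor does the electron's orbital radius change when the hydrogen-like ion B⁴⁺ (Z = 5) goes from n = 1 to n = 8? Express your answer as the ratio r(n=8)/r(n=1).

64

r ∝ Z^-1 · n^2; with Z fixed, r ∝ n^2.
r(n=8)/r(n=1) = (8/1)^2 = 64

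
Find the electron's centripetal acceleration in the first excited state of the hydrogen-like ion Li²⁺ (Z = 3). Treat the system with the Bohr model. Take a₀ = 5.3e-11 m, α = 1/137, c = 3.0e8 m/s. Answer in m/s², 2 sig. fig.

r = n²a₀/Z = 7.1e-11 m, v = Zαc/n = 3.3e6 m/s
a = v²/r = (3.3e6)² / 7.1e-11 = 1.5e23 m/s²

1.5e23 m/s²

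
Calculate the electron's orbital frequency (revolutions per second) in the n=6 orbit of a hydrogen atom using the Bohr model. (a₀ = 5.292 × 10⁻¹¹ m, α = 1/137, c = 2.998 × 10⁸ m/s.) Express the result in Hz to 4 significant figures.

r = n²a₀/Z = 1.905 × 10⁻⁹ m, v = Zαc/n = 3.647 × 10⁵ m/s
f = v/(2πr) = 3.047 × 10¹³ Hz

3.047 × 10¹³ Hz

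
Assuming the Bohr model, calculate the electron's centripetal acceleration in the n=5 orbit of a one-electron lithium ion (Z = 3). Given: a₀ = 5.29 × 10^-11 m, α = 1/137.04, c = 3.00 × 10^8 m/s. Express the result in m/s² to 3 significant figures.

r = n²a₀/Z = 4.41 × 10^-10 m, v = Zαc/n = 1.31 × 10^6 m/s
a = v²/r = (1.31 × 10^6)² / 4.41 × 10^-10 = 3.91 × 10^21 m/s²

3.91 × 10^21 m/s²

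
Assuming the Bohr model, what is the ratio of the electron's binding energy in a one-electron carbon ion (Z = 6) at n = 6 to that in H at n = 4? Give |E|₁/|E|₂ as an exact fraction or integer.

16

|E| ∝ Z^2 · n^-2
|E|₁/|E|₂ = (6/1)^2 · (6/4)^-2 = 16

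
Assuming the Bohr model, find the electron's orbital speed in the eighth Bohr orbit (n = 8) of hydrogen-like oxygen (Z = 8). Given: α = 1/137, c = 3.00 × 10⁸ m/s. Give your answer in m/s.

2.19 × 10⁶ m/s

v_n = Zαc/n = 8 × 0.00730 × 3.00 × 10⁸ / 8
    = 2.19 × 10⁶ m/s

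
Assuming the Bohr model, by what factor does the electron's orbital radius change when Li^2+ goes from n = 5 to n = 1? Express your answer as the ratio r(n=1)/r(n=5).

r ∝ Z^-1 · n^2; with Z fixed, r ∝ n^2.
r(n=1)/r(n=5) = (1/5)^2 = 1/25

1/25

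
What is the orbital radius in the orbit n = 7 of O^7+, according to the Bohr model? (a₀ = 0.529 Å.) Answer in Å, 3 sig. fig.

r_n = n²a₀/Z = 7² × 0.529 / 8
    = 49 × 0.529 / 8 = 3.24 Å

3.24 Å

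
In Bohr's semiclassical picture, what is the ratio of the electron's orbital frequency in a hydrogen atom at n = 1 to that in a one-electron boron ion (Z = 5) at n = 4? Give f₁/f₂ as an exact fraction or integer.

64/25

f ∝ Z^2 · n^-3
f₁/f₂ = (1/5)^2 · (1/4)^-3 = 64/25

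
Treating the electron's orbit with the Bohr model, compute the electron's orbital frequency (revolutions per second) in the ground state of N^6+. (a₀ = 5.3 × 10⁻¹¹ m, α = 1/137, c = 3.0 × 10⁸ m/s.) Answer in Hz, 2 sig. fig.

3.2 × 10¹⁷ Hz

r = n²a₀/Z = 7.6 × 10⁻¹² m, v = Zαc/n = 1.5 × 10⁷ m/s
f = v/(2πr) = 3.2 × 10¹⁷ Hz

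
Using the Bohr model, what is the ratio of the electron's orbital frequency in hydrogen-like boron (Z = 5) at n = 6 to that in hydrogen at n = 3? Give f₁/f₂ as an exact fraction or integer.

25/8

f ∝ Z^2 · n^-3
f₁/f₂ = (5/1)^2 · (6/3)^-3 = 25/8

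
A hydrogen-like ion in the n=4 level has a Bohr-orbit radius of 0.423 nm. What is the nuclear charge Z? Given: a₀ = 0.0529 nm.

r_n = n²a₀/Z ⇒ Z = n²a₀/r = 4² × 0.0529 / 0.423 ≈ 2.00
Z = 2

2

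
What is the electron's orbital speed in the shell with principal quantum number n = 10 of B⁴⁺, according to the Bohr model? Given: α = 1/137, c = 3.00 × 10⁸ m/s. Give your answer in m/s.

1.09 × 10⁶ m/s

v_n = Zαc/n = 5 × 0.00730 × 3.00 × 10⁸ / 10
    = 1.09 × 10⁶ m/s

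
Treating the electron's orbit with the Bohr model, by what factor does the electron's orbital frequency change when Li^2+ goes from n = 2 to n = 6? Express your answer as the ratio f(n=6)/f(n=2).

1/27

f ∝ Z^2 · n^-3; with Z fixed, f ∝ n^-3.
f(n=6)/f(n=2) = (6/2)^-3 = 1/27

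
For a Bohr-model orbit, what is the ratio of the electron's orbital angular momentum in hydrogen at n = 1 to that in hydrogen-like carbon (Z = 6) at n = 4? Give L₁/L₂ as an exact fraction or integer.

1/4

L = nℏ is independent of Z.
L₁/L₂ = n₁/n₂ = 1/4 = 1/4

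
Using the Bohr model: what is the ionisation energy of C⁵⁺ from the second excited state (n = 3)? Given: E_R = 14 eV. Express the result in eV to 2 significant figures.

E_n = −E_R·Z²/n² = −14 × 6²/3² eV = -56 eV
Ionisation energy = −E_n = 56 eV

56 eV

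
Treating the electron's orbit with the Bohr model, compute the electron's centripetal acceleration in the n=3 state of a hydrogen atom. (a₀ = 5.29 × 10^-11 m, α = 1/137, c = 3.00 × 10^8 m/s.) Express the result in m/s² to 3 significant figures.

r = n²a₀/Z = 4.76 × 10^-10 m, v = Zαc/n = 7.30 × 10^5 m/s
a = v²/r = (7.30 × 10^5)² / 4.76 × 10^-10 = 1.12 × 10^21 m/s²

1.12 × 10^21 m/s²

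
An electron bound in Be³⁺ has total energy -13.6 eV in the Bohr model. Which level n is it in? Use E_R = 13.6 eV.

E_n = −E_R Z²/n² ⇒ n² = E_R Z²/(−E_n) = 13.6 × 4² / 13.6 ≈ 16.00
n = 4

4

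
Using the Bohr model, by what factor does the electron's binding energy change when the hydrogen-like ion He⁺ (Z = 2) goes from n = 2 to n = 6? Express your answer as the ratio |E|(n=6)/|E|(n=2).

1/9

|E| ∝ Z^2 · n^-2; with Z fixed, |E| ∝ n^-2.
|E|(n=6)/|E|(n=2) = (6/2)^-2 = 1/9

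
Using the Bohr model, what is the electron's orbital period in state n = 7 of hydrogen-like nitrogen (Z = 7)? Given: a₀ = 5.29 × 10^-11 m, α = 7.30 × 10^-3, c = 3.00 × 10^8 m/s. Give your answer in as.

r = n²a₀/Z = 7²·5.29 × 10^-11/7 = 3.70 × 10^-10 m
v = Zαc/n = 7·0.00730·3.00 × 10^8/7 = 2.19 × 10^6 m/s
T = 2πr/v = 1.06 × 10^-15 s = 1060 as

1060 as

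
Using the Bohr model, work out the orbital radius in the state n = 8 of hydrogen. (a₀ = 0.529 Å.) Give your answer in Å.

r_n = n²a₀/Z = 8² × 0.529 / 1
    = 64 × 0.529 / 1 = 33.9 Å

33.9 Å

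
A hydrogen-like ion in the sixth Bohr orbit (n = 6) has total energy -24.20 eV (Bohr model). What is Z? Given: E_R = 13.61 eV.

E_n = −E_R Z²/n² ⇒ Z² = −E_n n²/E_R = 24.20 × 6² / 13.61 ≈ 64.01
Z = 8

8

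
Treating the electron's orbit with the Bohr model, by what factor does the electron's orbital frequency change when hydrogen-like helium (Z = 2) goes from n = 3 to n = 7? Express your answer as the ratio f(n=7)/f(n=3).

27/343

f ∝ Z^2 · n^-3; with Z fixed, f ∝ n^-3.
f(n=7)/f(n=3) = (7/3)^-3 = 27/343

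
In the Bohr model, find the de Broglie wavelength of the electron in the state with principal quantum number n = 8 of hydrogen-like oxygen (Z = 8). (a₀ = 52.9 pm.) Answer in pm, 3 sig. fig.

The Bohr quantisation condition is nλ = 2πr_n.
r_n = n²a₀/Z = 423 pm
λ = 2πr_n/n = 2π·423/8 = 332 pm

332 pm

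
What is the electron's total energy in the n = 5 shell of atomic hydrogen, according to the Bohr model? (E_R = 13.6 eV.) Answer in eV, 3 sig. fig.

-0.544 eV

E_n = −E_R·Z²/n² = −13.6 × 1²/5² = -0.544 eV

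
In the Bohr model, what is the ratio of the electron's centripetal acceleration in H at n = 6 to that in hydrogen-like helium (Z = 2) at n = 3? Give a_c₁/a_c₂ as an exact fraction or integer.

a_c ∝ Z^3 · n^-4
a_c₁/a_c₂ = (1/2)^3 · (6/3)^-4 = 1/128

1/128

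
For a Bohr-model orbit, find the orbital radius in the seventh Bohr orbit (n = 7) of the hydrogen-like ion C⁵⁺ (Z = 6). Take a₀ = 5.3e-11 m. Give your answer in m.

4.3e-10 m

r_n = n²a₀/Z = 7² × 5.3e-11 / 6
    = 49 × 5.3e-11 / 6 = 4.3e-10 m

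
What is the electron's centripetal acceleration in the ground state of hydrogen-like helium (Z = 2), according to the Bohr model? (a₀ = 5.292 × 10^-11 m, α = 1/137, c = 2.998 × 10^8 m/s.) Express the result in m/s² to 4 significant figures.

r = n²a₀/Z = 2.646 × 10^-11 m, v = Zαc/n = 4.377 × 10^6 m/s
a = v²/r = (4.377 × 10^6)² / 2.646 × 10^-11 = 7.239 × 10^23 m/s²

7.239 × 10^23 m/s²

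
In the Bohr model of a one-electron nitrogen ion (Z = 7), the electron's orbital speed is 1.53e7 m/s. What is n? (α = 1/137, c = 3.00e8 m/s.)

v_n = Zαc/n ⇒ n = Zαc/v = 7 × 0.00730 × 3.00e8 / 1.53e7 ≈ 1.00
n = 1

1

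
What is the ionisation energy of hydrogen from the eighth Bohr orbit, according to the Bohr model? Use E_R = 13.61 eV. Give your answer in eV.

0.2127 eV

E_n = −E_R·Z²/n² = −13.61 × 1²/8² eV = -0.2127 eV
Ionisation energy = −E_n = 0.2127 eV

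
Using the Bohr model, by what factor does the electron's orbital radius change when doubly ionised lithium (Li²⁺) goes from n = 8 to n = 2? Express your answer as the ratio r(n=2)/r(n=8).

r ∝ Z^-1 · n^2; with Z fixed, r ∝ n^2.
r(n=2)/r(n=8) = (2/8)^2 = 1/16

1/16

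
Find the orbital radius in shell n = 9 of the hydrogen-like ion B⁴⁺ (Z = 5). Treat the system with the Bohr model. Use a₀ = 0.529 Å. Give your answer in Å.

r_n = n²a₀/Z = 9² × 0.529 / 5
    = 81 × 0.529 / 5 = 8.57 Å

8.57 Å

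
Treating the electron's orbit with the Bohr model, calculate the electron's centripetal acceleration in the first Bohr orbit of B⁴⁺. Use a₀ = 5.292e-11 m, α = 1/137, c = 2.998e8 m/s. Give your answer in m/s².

r = n²a₀/Z = 1.058e-11 m, v = Zαc/n = 1.094e7 m/s
a = v²/r = (1.094e7)² / 1.058e-11 = 1.131e25 m/s²

1.131e25 m/s²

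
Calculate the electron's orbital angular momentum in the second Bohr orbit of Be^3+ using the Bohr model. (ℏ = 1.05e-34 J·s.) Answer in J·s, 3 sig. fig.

L_n = nℏ = 2 × 1.05e-34 = 2.10e-34 J·s

2.10e-34 J·s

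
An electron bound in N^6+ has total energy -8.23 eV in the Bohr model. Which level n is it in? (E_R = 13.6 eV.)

E_n = −E_R Z²/n² ⇒ n² = E_R Z²/(−E_n) = 13.6 × 7² / 8.23 ≈ 80.97
n = 9

9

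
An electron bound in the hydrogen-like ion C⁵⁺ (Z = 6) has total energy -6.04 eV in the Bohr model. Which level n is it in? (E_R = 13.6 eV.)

9

E_n = −E_R Z²/n² ⇒ n² = E_R Z²/(−E_n) = 13.6 × 6² / 6.04 ≈ 81.06
n = 9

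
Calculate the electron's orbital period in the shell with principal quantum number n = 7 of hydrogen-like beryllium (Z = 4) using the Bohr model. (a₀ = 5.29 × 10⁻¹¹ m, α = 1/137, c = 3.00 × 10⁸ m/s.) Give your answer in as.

3250 as

r = n²a₀/Z = 7²·5.29 × 10⁻¹¹/4 = 6.48 × 10⁻¹⁰ m
v = Zαc/n = 4·0.00730·3.00 × 10⁸/7 = 1.25 × 10⁶ m/s
T = 2πr/v = 3.25 × 10⁻¹⁵ s = 3250 as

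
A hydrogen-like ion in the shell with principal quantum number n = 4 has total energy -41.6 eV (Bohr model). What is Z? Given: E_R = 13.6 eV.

E_n = −E_R Z²/n² ⇒ Z² = −E_n n²/E_R = 41.6 × 4² / 13.6 ≈ 48.94
Z = 7

7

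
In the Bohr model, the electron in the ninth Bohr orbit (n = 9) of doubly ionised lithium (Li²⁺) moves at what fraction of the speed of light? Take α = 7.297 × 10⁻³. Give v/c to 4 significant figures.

0.002432

v_n = Zαc/n, so v/c = Zα/n = 3 × 0.007297 / 9 = 0.002432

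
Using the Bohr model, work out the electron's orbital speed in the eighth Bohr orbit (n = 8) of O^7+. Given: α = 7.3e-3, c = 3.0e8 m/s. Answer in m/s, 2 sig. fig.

2.2e6 m/s

v_n = Zαc/n = 8 × 0.0073 × 3.0e8 / 8
    = 2.2e6 m/s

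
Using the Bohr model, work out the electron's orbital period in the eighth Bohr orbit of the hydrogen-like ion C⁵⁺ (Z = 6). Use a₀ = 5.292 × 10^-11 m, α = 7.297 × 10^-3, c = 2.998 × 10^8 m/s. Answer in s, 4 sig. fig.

r = n²a₀/Z = 8²·5.292 × 10^-11/6 = 5.645 × 10^-10 m
v = Zαc/n = 6·0.007297·2.998 × 10^8/8 = 1.641 × 10^6 m/s
T = 2πr/v = 2.162 × 10^-15 s

2.162 × 10^-15 s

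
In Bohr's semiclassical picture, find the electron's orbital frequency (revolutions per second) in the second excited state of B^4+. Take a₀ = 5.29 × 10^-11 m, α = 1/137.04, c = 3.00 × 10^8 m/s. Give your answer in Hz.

6.10 × 10^15 Hz

r = n²a₀/Z = 9.52 × 10^-11 m, v = Zαc/n = 3.65 × 10^6 m/s
f = v/(2πr) = 6.10 × 10^15 Hz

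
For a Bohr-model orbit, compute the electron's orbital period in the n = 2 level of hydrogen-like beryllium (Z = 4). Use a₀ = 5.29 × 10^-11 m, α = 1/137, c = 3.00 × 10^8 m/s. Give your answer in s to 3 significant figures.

r = n²a₀/Z = 2²·5.29 × 10^-11/4 = 5.29 × 10^-11 m
v = Zαc/n = 4·0.00730·3.00 × 10^8/2 = 4.38 × 10^6 m/s
T = 2πr/v = 7.59 × 10^-17 s

7.59 × 10^-17 s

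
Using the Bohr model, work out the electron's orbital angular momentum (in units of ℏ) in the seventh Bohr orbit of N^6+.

L_n = nℏ, so L/ℏ = n = 7.

7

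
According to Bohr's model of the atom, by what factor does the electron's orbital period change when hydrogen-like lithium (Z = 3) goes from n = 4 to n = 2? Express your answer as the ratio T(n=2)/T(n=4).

T ∝ Z^-2 · n^3; with Z fixed, T ∝ n^3.
T(n=2)/T(n=4) = (2/4)^3 = 1/8

1/8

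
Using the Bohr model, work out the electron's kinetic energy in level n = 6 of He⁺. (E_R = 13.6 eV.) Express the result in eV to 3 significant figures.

1.51 eV

For a Coulomb orbit the virial theorem gives K = −E_n.
E_n = −E_R·Z²/n², so K = E_R·Z²/n² = 13.6 × 2²/6² = 1.51 eV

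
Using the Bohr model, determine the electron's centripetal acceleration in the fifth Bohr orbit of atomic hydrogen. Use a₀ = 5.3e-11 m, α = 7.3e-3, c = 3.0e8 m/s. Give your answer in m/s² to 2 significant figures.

1.4e20 m/s²

r = n²a₀/Z = 1.3e-9 m, v = Zαc/n = 4.4e5 m/s
a = v²/r = (4.4e5)² / 1.3e-9 = 1.4e20 m/s²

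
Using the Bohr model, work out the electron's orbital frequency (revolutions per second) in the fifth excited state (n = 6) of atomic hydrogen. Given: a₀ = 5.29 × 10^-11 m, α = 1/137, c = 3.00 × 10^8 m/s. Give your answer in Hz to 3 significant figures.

r = n²a₀/Z = 1.90 × 10^-9 m, v = Zαc/n = 3.65 × 10^5 m/s
f = v/(2πr) = 3.05 × 10^13 Hz

3.05 × 10^13 Hz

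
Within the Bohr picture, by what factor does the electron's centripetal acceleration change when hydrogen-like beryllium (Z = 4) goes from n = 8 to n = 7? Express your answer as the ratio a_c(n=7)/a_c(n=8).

a_c ∝ Z^3 · n^-4; with Z fixed, a_c ∝ n^-4.
a_c(n=7)/a_c(n=8) = (7/8)^-4 = 4096/2401

4096/2401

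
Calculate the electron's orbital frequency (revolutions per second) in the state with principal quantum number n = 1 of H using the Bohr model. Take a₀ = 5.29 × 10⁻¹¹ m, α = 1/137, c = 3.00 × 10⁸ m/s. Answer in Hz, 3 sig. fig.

6.59 × 10¹⁵ Hz

r = n²a₀/Z = 5.29 × 10⁻¹¹ m, v = Zαc/n = 2.19 × 10⁶ m/s
f = v/(2πr) = 6.59 × 10¹⁵ Hz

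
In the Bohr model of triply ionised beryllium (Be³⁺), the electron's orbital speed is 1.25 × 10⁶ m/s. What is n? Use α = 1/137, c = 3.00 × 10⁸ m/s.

v_n = Zαc/n ⇒ n = Zαc/v = 4 × 0.00730 × 3.00 × 10⁸ / 1.25 × 10⁶ ≈ 7.01
n = 7

7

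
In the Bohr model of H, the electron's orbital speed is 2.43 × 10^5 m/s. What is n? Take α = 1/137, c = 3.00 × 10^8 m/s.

9

v_n = Zαc/n ⇒ n = Zαc/v = 1 × 0.00730 × 3.00 × 10^8 / 2.43 × 10^5 ≈ 9.01
n = 9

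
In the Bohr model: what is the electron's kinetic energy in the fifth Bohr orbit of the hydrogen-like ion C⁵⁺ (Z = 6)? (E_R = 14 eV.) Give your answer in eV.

20 eV

For a Coulomb orbit the virial theorem gives K = −E_n.
E_n = −E_R·Z²/n², so K = E_R·Z²/n² = 14 × 6²/5² = 20 eV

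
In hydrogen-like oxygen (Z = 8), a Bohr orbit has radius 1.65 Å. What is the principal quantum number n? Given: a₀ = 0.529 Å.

r_n = n²a₀/Z ⇒ n² = rZ/a₀ = 1.65 × 8 / 0.529 ≈ 24.95
n = 5

5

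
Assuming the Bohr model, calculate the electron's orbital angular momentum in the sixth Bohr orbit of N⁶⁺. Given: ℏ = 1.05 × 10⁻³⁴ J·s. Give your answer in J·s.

L_n = nℏ = 6 × 1.05 × 10⁻³⁴ = 6.30 × 10⁻³⁴ J·s

6.30 × 10⁻³⁴ J·s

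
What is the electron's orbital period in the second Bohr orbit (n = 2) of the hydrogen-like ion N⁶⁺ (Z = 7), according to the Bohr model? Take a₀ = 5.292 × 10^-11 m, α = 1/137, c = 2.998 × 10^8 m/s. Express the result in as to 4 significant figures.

24.81 as

r = n²a₀/Z = 2²·5.292 × 10^-11/7 = 3.024 × 10^-11 m
v = Zαc/n = 7·0.007299·2.998 × 10^8/2 = 7.659 × 10^6 m/s
T = 2πr/v = 2.481 × 10^-17 s = 24.81 as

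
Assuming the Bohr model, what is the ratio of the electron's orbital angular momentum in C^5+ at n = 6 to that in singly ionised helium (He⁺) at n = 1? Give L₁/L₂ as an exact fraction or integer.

6

L = nℏ is independent of Z.
L₁/L₂ = n₁/n₂ = 6/1 = 6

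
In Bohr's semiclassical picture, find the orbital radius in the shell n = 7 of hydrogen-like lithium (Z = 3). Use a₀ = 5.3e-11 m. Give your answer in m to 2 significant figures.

8.7e-10 m

r_n = n²a₀/Z = 7² × 5.3e-11 / 3
    = 49 × 5.3e-11 / 3 = 8.7e-10 m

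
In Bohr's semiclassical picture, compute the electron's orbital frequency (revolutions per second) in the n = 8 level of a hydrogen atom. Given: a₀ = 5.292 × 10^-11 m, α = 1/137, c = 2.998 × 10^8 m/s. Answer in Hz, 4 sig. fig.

1.285 × 10^13 Hz

r = n²a₀/Z = 3.387 × 10^-9 m, v = Zαc/n = 2.735 × 10^5 m/s
f = v/(2πr) = 1.285 × 10^13 Hz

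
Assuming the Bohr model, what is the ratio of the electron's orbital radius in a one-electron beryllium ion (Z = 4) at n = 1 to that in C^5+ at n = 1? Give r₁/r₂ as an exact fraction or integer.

r ∝ Z^-1 · n^2
r₁/r₂ = (4/6)^-1 · (1/1)^2 = 3/2

3/2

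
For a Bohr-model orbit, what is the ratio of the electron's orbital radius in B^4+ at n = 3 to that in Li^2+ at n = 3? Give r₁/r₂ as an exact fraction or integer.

r ∝ Z^-1 · n^2
r₁/r₂ = (5/3)^-1 · (3/3)^2 = 3/5

3/5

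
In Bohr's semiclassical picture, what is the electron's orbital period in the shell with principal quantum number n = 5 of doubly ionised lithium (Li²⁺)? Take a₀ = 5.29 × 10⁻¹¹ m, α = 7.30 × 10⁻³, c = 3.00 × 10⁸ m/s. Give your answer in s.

2.11 × 10⁻¹⁵ s

r = n²a₀/Z = 5²·5.29 × 10⁻¹¹/3 = 4.41 × 10⁻¹⁰ m
v = Zαc/n = 3·0.00730·3.00 × 10⁸/5 = 1.31 × 10⁶ m/s
T = 2πr/v = 2.11 × 10⁻¹⁵ s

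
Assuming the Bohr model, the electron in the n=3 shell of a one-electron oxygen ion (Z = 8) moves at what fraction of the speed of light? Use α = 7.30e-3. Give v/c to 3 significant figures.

v_n = Zαc/n, so v/c = Zα/n = 8 × 0.00730 / 3 = 0.0195

0.0195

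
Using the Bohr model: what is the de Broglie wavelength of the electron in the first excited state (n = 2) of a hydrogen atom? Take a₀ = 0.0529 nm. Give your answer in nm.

0.665 nm

The Bohr quantisation condition is nλ = 2πr_n.
r_n = n²a₀/Z = 0.212 nm
λ = 2πr_n/n = 2π·0.212/2 = 0.665 nm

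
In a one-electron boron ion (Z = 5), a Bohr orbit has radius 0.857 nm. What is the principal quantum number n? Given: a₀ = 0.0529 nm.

r_n = n²a₀/Z ⇒ n² = rZ/a₀ = 0.857 × 5 / 0.0529 ≈ 81.00
n = 9

9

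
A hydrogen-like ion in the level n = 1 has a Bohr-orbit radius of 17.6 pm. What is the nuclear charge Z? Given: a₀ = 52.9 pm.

3

r_n = n²a₀/Z ⇒ Z = n²a₀/r = 1² × 52.9 / 17.6 ≈ 3.01
Z = 3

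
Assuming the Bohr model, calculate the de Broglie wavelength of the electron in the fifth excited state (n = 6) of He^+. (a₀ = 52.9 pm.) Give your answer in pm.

The Bohr quantisation condition is nλ = 2πr_n.
r_n = n²a₀/Z = 952 pm
λ = 2πr_n/n = 2π·952/6 = 997 pm

997 pm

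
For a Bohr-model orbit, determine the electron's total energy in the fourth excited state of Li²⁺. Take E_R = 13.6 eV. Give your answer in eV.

-4.90 eV

E_n = −E_R·Z²/n² = −13.6 × 3²/5² = -4.90 eV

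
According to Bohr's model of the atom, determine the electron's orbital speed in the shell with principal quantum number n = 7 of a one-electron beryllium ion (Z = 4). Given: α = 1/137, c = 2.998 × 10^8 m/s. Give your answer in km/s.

1250 km/s

v_n = Zαc/n = 4 × 0.007299 × 2.998 × 10^8 / 7
    = 1250 km/s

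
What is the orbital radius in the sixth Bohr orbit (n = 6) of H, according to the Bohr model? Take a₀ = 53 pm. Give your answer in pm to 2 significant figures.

1900 pm

r_n = n²a₀/Z = 6² × 53 / 1
    = 36 × 53 / 1 = 1900 pm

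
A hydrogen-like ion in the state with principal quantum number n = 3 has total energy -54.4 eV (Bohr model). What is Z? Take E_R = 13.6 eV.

E_n = −E_R Z²/n² ⇒ Z² = −E_n n²/E_R = 54.4 × 3² / 13.6 ≈ 36.00
Z = 6

6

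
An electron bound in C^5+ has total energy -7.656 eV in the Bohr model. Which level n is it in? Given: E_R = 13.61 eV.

E_n = −E_R Z²/n² ⇒ n² = E_R Z²/(−E_n) = 13.61 × 6² / 7.656 ≈ 64.00
n = 8

8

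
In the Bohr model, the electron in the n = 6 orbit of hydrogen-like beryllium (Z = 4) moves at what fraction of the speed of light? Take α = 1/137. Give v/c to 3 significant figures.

0.00487

v_n = Zαc/n, so v/c = Zα/n = 4 × 0.00730 / 6 = 0.00487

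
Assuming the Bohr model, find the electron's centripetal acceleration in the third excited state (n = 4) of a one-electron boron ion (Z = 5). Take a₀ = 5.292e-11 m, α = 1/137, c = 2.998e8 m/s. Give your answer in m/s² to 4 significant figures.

r = n²a₀/Z = 1.693e-10 m, v = Zαc/n = 2.735e6 m/s
a = v²/r = (2.735e6)² / 1.693e-10 = 4.418e22 m/s²

4.418e22 m/s²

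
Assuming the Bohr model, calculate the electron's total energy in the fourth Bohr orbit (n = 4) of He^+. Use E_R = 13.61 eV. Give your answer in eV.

E_n = −E_R·Z²/n² = −13.61 × 2²/4² = -3.402 eV

-3.402 eV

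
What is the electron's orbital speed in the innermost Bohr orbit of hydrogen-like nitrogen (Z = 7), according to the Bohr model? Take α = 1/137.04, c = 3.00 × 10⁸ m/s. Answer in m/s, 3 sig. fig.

1.53 × 10⁷ m/s

v_n = Zαc/n = 7 × 0.00730 × 3.00 × 10⁸ / 1
    = 1.53 × 10⁷ m/s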